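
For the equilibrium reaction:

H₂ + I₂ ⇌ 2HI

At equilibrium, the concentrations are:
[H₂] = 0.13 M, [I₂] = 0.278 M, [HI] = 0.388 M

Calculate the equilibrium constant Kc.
K_c = 4.1656

Kc = ([HI]^2) / ([H₂] × [I₂])
   = ((0.388)^2) / ((0.13)·(0.278))
   = 0.15054 / 0.03614 = 4.1656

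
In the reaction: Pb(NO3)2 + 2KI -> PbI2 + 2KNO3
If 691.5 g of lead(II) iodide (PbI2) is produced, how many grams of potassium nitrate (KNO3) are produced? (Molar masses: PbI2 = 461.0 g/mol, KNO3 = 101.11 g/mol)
Moles of PbI2 = 691.5 g ÷ 461.0 g/mol = 1.5 mol
Mole ratio: 2 mol KNO3 / 1 mol PbI2
Moles of KNO3 = 1.5 × (2/1) = 3 mol
Mass of KNO3 = 3 mol × 101.11 g/mol = 303.3 g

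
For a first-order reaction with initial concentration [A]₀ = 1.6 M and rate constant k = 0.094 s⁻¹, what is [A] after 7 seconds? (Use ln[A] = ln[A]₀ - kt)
0.8286 M

ln[A] = ln[A]₀ - k·t = ln(1.6) - (0.094)·(7) = 0.4700 - 0.6580 = -0.1880
[A] = e^(-0.1880) = 0.8286 M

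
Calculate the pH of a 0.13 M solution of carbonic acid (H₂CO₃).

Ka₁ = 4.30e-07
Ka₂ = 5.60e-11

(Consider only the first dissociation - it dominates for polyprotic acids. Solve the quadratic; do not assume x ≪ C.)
pH = 3.63

x² + Ka₁·x − Ka₁·C = 0 with Ka₁ = 4.30e-07, C = 0.13.
x = (−Ka₁ + √(Ka₁² + 4·Ka₁·C))/2 = 2.3622e-04 M, so pH = 3.63.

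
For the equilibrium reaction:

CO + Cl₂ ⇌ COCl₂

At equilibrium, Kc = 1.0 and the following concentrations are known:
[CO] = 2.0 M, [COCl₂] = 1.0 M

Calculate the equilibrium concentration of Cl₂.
[Cl₂] = 0.5000 M

Kc = ([COCl₂]) / ([CO] × [Cl₂]) = 1.0
[Cl₂]^1 = (product terms)/(Kc · other reactant terms) = 1 / (1.0 · 2) = 0.5
[Cl₂] = 0.5000 M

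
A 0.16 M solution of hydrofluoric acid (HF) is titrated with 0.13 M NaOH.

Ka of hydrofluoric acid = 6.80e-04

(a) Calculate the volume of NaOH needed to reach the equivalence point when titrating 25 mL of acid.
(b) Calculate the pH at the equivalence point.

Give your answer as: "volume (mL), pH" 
V = 30.8 mL, pH = 8.01

(a) At equivalence: moles acid = moles base.
moles acid = 0.16 × 0.025 = 0.004 mol; V_NaOH = 0.004/0.13 = 0.03077 L = 30.8 mL.
(b) At equivalence, all acid → conjugate base A⁻ at [A⁻] = 0.004/0.05577 = 0.07172 M.
Kb = Kw/Ka = 1.0e-14/6.80e-04 = 1.471e-11; [OH⁻] = √(Kb·[A⁻]) = 1.027e-06; pOH = 5.99; pH = 14 − pOH = 8.01.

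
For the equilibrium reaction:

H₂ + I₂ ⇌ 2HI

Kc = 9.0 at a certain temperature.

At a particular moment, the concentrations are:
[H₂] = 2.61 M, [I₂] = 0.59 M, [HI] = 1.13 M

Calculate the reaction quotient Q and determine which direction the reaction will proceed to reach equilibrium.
Q = 0.829, Q < K, reaction proceeds forward (toward products)

Q = ([HI]^2) / ([H₂] × [I₂])
  = ((1.13)^2) / ((2.61)·(0.59)) = 1.2769/1.5399 = 0.8292
Since Q = 0.8292 < Kc = 9.0, the reaction proceeds forward (toward products) to reach equilibrium.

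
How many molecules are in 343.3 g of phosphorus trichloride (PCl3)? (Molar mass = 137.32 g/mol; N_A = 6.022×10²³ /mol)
Moles = 343.3 g ÷ 137.32 g/mol = 2.5 mol
Molecules = 2.5 mol × 6.022×10²³ /mol = 1.506e+24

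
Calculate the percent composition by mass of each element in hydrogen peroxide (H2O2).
H: 5.93%, O: 94.06%

Molar mass of H2O2 = 34.02 g/mol
% H = (2 × 1.008) / 34.02 × 100% = 2.016 / 34.02 × 100% = 5.93%
% O = (2 × 16.0) / 34.02 × 100% = 32 / 34.02 × 100% = 94.06%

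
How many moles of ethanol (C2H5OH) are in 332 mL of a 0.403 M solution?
Moles = Molarity × Volume (L)
Moles = 0.403 M × 0.332 L = 0.1338 mol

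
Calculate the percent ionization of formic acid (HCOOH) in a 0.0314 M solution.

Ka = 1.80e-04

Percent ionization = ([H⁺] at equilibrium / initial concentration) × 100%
Percent ionization = 7.29%

Let x = [H⁺]. Ka = x²/(C - x) ⇒ x² + (1.80e-04)x - (1.80e-04)(0.0314) = 0. x = 2.2891e-03. Percent = (2.2891e-03/0.0314) × 100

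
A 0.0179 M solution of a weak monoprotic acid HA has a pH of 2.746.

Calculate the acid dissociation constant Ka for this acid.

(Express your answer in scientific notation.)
K_a = 2.00e-04

[H⁺] = 10^(−pH) = 10^(−2.746) = 1.795e-03 M. For HA ⇌ H⁺ + A⁻, Ka = x²/(C − x) = (1.795e-03)²/(0.0179 − 1.795e-03) = 2.00e-04.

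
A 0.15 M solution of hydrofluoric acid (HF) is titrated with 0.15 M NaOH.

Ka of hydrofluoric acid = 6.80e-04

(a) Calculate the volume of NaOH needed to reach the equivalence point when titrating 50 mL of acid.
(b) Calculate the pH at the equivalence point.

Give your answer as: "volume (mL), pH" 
V = 50.0 mL, pH = 8.02

(a) At equivalence: moles acid = moles base.
moles acid = 0.15 × 0.05 = 0.0075 mol; V_NaOH = 0.0075/0.15 = 0.05 L = 50.0 mL.
(b) At equivalence, all acid → conjugate base A⁻ at [A⁻] = 0.0075/0.1 = 0.075 M.
Kb = Kw/Ka = 1.0e-14/6.80e-04 = 1.471e-11; [OH⁻] = √(Kb·[A⁻]) = 1.050e-06; pOH = 5.98; pH = 14 − pOH = 8.02.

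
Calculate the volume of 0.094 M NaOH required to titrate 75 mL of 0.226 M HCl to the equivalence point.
V_{base} = 180.3 mL

At equivalence: moles acid = moles base.
moles HCl = 0.226 M × 0.075 L = 0.01695 mol
V_NaOH = 0.01695 mol ÷ 0.094 M = 0.1803 L = 180.3 mL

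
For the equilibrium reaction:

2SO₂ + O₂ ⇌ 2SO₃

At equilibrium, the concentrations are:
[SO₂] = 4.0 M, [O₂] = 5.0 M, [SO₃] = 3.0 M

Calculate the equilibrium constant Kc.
K_c = 0.1125

Kc = ([SO₃]^2) / ([SO₂]^2 × [O₂])
   = ((3.0)^2) / ((4.0)^2·(5.0))
   = 9 / 80 = 0.1125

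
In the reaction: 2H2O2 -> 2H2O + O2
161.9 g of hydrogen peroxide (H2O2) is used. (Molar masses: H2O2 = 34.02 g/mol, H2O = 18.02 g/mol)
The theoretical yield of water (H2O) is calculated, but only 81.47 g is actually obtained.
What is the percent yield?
Moles of H2O2 = 161.9 g ÷ 34.02 g/mol = 4.75897 mol
Mole ratio: 2 mol H2O / 2 mol H2O2
Moles of H2O = 4.75897 × (2/2) = 4.75897 mol
Theoretical yield = 4.75897 mol × 18.02 g/mol = 85.757 g
Actual yield = 81.47 g
Percent yield = (81.47 / 85.757) × 100% = 95.0%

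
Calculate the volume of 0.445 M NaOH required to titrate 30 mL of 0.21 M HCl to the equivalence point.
V_{base} = 14.2 mL

At equivalence: moles acid = moles base.
moles HCl = 0.21 M × 0.03 L = 0.0063 mol
V_NaOH = 0.0063 mol ÷ 0.445 M = 0.01416 L = 14.2 mL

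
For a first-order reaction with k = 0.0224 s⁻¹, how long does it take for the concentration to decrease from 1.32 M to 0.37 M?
56.78 s

From ln[A] = ln[A]₀ - k·t: t = ln([A]₀/[A])/k = ln(1.32/0.37)/0.0224 = ln(3.5676)/0.0224 = 1.2719/0.0224 = 56.78 s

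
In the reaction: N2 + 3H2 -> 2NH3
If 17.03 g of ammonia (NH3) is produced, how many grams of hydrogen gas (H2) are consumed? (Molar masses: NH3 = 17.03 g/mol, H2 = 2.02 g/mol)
Moles of NH3 = 17.03 g ÷ 17.03 g/mol = 1 mol
Mole ratio: 3 mol H2 / 2 mol NH3
Moles of H2 = 1 × (3/2) = 1.5 mol
Mass of H2 = 1.5 mol × 2.02 g/mol = 3.03 g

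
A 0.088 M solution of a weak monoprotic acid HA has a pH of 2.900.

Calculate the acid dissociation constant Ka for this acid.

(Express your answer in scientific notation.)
K_a = 1.83e-05

[H⁺] = 10^(−pH) = 10^(−2.900) = 1.259e-03 M. For HA ⇌ H⁺ + A⁻, Ka = x²/(C − x) = (1.259e-03)²/(0.088 − 1.259e-03) = 1.83e-05.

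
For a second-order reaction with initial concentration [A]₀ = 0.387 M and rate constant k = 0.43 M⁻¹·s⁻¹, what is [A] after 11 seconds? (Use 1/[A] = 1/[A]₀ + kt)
0.1367 M

1/[A] = 1/[A]₀ + k·t = 1/0.387 + (0.43)·(11) = 2.5840 + 4.7300 = 7.3140
[A] = 1/7.3140 = 0.1367 M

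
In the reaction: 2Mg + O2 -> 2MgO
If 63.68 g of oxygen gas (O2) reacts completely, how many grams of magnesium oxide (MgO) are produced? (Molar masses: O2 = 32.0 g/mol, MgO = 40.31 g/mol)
Moles of O2 = 63.68 g ÷ 32.0 g/mol = 1.99 mol
Mole ratio: 2 mol MgO / 1 mol O2
Moles of MgO = 1.99 × (2/1) = 3.98 mol
Mass of MgO = 3.98 mol × 40.31 g/mol = 160.4 g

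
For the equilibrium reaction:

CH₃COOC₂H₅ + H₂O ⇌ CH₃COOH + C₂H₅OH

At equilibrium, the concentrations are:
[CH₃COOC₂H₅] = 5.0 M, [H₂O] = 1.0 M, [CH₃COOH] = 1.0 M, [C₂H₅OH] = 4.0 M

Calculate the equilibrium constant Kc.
K_c = 0.8000

Kc = ([CH₃COOH] × [C₂H₅OH]) / ([CH₃COOC₂H₅] × [H₂O])
   = ((1.0)·(4.0)) / ((5.0)·(1.0))
   = 4 / 5 = 0.8000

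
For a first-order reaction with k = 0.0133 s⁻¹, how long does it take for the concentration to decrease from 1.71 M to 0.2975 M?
131.49 s

From ln[A] = ln[A]₀ - k·t: t = ln([A]₀/[A])/k = ln(1.71/0.2975)/0.0133 = ln(5.7479)/0.0133 = 1.7488/0.0133 = 131.49 s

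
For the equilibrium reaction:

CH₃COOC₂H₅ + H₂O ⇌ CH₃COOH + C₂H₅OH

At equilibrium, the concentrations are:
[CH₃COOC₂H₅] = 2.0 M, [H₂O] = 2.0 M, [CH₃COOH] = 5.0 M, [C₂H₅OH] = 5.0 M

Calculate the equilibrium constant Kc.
K_c = 6.2500

Kc = ([CH₃COOH] × [C₂H₅OH]) / ([CH₃COOC₂H₅] × [H₂O])
   = ((5.0)·(5.0)) / ((2.0)·(2.0))
   = 25 / 4 = 6.2500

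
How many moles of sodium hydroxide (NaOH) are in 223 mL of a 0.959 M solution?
Moles = Molarity × Volume (L)
Moles = 0.959 M × 0.223 L = 0.2139 mol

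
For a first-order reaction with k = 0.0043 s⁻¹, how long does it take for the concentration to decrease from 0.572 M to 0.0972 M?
412.18 s

From ln[A] = ln[A]₀ - k·t: t = ln([A]₀/[A])/k = ln(0.572/0.0972)/0.0043 = ln(5.8848)/0.0043 = 1.7724/0.0043 = 412.18 s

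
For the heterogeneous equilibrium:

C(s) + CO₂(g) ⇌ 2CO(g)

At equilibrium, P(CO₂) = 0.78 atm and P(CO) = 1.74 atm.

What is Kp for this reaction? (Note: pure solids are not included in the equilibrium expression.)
K_p = 3.882

Solid C is excluded.
Kp = P(CO)²/P(CO₂) = (1.74)²/0.78 = 3.028/0.78 = 3.882.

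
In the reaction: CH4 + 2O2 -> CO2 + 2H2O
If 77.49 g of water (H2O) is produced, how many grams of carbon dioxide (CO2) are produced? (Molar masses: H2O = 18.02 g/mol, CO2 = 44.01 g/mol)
Moles of H2O = 77.49 g ÷ 18.02 g/mol = 4.30022 mol
Mole ratio: 1 mol CO2 / 2 mol H2O
Moles of CO2 = 4.30022 × (1/2) = 2.15011 mol
Mass of CO2 = 2.15011 mol × 44.01 g/mol = 94.63 g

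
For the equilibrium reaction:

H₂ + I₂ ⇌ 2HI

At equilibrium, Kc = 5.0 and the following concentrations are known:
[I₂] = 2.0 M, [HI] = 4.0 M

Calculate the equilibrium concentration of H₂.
[H₂] = 1.6000 M

Kc = ([HI]^2) / ([H₂] × [I₂]) = 5.0
[H₂]^1 = (product terms)/(Kc · other reactant terms) = 16 / (5.0 · 2) = 1.6
[H₂] = 1.6000 M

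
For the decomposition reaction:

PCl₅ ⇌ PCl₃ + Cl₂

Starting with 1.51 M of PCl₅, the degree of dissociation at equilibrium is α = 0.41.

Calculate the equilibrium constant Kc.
K_c = 0.4302

x = α·[A]₀ = 0.41 × 1.51 = 0.6191 M dissociated.
At eq: [PCl₅] = 1.51 − 0.6191 = 0.8909 M; [PCl₃] = [Cl₂] = x = 0.6191 M.
Kc = [PCl₃][Cl₂]/[PCl₅] = (0.6191)²/0.8909 = 0.4302.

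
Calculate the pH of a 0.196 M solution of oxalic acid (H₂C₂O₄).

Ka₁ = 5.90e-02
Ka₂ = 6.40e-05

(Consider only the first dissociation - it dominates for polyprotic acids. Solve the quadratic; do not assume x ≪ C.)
pH = 1.09

x² + Ka₁·x − Ka₁·C = 0 with Ka₁ = 5.90e-02, C = 0.196.
x = (−Ka₁ + √(Ka₁² + 4·Ka₁·C))/2 = 8.2009e-02 M, so pH = 1.09.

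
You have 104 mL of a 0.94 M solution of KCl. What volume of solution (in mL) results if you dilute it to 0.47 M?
Using M₁V₁ = M₂V₂:
0.94 × 104 = 0.47 × V₂
V₂ = (0.94 × 104) / 0.47 = 208 mL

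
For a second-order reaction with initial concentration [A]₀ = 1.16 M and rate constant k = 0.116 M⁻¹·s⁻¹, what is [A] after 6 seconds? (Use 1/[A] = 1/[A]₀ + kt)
0.6418 M

1/[A] = 1/[A]₀ + k·t = 1/1.16 + (0.116)·(6) = 0.8621 + 0.6960 = 1.5581
[A] = 1/1.5581 = 0.6418 M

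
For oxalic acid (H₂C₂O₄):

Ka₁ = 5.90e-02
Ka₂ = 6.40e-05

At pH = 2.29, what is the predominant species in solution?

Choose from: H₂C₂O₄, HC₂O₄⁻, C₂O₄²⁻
HC₂O₄⁻

pKa1 = 1.23, pKa2 = 4.19. Each pKa is the crossover between adjacent species; pH = 2.29 lies in the region where HC₂O₄⁻ predominates.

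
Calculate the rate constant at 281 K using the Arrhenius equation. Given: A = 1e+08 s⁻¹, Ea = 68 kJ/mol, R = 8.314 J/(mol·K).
2.29e-05 s⁻¹

k = A·exp(-Ea/(R·T)) = 1e+08·exp(-68000/(8.314·281)) = 1e+08·exp(-29.1067) = 1e+08·2.2863e-13 = 2.29e-05 s⁻¹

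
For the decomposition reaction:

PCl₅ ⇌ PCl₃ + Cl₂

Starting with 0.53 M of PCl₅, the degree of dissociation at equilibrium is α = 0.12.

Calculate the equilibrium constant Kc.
K_c = 0.0087

x = α·[A]₀ = 0.12 × 0.53 = 0.0636 M dissociated.
At eq: [PCl₅] = 0.53 − 0.0636 = 0.4664 M; [PCl₃] = [Cl₂] = x = 0.0636 M.
Kc = [PCl₃][Cl₂]/[PCl₅] = (0.0636)²/0.4664 = 0.008673.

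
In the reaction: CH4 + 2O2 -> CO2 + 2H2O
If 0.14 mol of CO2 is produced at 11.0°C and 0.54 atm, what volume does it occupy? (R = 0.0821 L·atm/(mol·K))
T = 11.0°C + 273.15 = 284.15 K
V = nRT/P = (0.14 × 0.0821 × 284.15) / 0.54
V = 6.05 L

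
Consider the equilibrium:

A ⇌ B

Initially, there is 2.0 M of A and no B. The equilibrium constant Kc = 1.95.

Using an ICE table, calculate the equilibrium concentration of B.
[B] = 1.322 M

ICE: [A] = 2.0 − x, [B] = x.
Kc = x/(2.0 − x) = 1.95 ⇒ x = 1.95·2.0/(1 + 1.95) = 3.9/2.95 = 1.322.
[B] = x = 1.322 M.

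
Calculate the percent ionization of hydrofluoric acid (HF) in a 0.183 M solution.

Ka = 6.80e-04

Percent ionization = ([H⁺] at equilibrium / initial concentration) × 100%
Percent ionization = 5.91%

Let x = [H⁺]. Ka = x²/(C - x) ⇒ x² + (6.80e-04)x - (6.80e-04)(0.183) = 0. x = 1.0820e-02. Percent = (1.0820e-02/0.183) × 100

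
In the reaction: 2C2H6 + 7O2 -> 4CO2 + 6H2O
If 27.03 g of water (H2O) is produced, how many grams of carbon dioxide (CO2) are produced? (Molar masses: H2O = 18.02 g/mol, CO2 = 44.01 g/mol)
Moles of H2O = 27.03 g ÷ 18.02 g/mol = 1.5 mol
Mole ratio: 4 mol CO2 / 6 mol H2O
Moles of CO2 = 1.5 × (4/6) = 1 mol
Mass of CO2 = 1 mol × 44.01 g/mol = 44.01 g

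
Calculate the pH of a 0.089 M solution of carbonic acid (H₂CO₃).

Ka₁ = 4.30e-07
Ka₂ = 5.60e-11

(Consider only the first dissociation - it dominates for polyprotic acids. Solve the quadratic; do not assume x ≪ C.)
pH = 3.71

x² + Ka₁·x − Ka₁·C = 0 with Ka₁ = 4.30e-07, C = 0.089.
x = (−Ka₁ + √(Ka₁² + 4·Ka₁·C))/2 = 1.9541e-04 M, so pH = 3.71.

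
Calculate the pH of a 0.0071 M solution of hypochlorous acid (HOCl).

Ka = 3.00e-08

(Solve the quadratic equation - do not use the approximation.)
pH = 4.84

x² + Ka×x - Ka×C = 0. Using quadratic formula: [H⁺] = 1.4580e-05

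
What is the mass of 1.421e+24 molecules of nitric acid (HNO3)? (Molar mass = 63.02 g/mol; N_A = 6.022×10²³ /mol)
Moles = 1.421e+24 ÷ 6.022×10²³ = 2.35968 mol
Mass = 2.35968 mol × 63.02 g/mol = 148.7 g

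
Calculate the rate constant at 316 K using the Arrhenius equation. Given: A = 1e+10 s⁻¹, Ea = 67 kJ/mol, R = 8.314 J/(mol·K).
8.40e-02 s⁻¹

k = A·exp(-Ea/(R·T)) = 1e+10·exp(-67000/(8.314·316)) = 1e+10·exp(-25.5022) = 1e+10·8.4049e-12 = 8.40e-02 s⁻¹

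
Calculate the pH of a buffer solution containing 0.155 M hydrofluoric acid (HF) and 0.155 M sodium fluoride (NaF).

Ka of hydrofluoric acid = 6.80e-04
pH = 3.17

pKa = -log(6.80e-04) = 3.17. pH = pKa + log([A⁻]/[HA]) = 3.17 + log(0.155/0.155)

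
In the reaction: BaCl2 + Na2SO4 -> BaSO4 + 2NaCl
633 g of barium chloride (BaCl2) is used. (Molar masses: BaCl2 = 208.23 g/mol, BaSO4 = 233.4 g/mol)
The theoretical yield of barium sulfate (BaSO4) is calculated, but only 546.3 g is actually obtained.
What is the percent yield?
Moles of BaCl2 = 633 g ÷ 208.23 g/mol = 3.03991 mol
Mole ratio: 1 mol BaSO4 / 1 mol BaCl2
Moles of BaSO4 = 3.03991 × (1/1) = 3.03991 mol
Theoretical yield = 3.03991 mol × 233.4 g/mol = 709.51 g
Actual yield = 546.3 g
Percent yield = (546.3 / 709.51) × 100% = 77.0%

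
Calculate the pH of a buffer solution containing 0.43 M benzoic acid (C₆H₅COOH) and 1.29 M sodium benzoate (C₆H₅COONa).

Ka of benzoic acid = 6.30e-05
pH = 4.68

pKa = -log(6.30e-05) = 4.20. pH = pKa + log([A⁻]/[HA]) = 4.20 + log(1.29/0.43)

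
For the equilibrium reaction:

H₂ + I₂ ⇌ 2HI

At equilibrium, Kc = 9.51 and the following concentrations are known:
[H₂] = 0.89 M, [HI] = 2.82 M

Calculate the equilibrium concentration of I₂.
[I₂] = 0.9396 M

Kc = ([HI]^2) / ([H₂] × [I₂]) = 9.51
[I₂]^1 = (product terms)/(Kc · other reactant terms) = 7.9524 / (9.51 · 0.89) = 0.93957
[I₂] = 0.9396 M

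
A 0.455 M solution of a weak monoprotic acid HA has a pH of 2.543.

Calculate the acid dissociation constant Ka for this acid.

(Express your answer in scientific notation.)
K_a = 1.81e-05

[H⁺] = 10^(−pH) = 10^(−2.543) = 2.864e-03 M. For HA ⇌ H⁺ + A⁻, Ka = x²/(C − x) = (2.864e-03)²/(0.455 − 2.864e-03) = 1.81e-05.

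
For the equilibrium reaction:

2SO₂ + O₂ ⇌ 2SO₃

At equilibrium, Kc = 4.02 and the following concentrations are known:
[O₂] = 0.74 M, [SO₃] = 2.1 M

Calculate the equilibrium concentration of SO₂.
[SO₂] = 1.2176 M

Kc = ([SO₃]^2) / ([SO₂]^2 × [O₂]) = 4.02
[SO₂]^2 = (product terms)/(Kc · other reactant terms) = 4.41 / (4.02 · 0.74) = 1.4825
[SO₂] = (1.4825)^(1/2) = 1.2176 M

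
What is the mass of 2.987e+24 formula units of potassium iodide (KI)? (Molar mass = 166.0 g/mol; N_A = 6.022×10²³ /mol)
Moles = 2.987e+24 ÷ 6.022×10²³ = 4.96015 mol
Mass = 4.96015 mol × 166.0 g/mol = 823.4 g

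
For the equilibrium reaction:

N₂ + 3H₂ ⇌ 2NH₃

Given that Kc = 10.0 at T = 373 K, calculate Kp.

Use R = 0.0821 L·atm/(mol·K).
K_p = 0.0107

Δn = (moles gaseous products) − (moles gaseous reactants) = -2
T = 373 K; RT = 0.0821 × 373 = 30.6233
Kp = Kc·(RT)^Δn = 10.0 × (30.6233)^-2 = 10.0 × 0.00106634 = 0.0107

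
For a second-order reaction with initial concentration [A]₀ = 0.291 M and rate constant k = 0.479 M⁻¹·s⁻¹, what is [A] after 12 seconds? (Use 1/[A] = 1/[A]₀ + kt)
0.1089 M

1/[A] = 1/[A]₀ + k·t = 1/0.291 + (0.479)·(12) = 3.4364 + 5.7480 = 9.1844
[A] = 1/9.1844 = 0.1089 M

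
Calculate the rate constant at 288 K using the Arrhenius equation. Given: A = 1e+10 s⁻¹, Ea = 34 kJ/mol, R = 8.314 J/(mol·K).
6.81e+03 s⁻¹

k = A·exp(-Ea/(R·T)) = 1e+10·exp(-34000/(8.314·288)) = 1e+10·exp(-14.1996) = 1e+10·6.8106e-07 = 6.81e+03 s⁻¹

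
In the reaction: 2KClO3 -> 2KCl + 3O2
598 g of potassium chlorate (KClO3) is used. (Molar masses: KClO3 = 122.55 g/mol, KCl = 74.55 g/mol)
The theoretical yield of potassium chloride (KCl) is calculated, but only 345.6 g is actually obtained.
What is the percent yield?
Moles of KClO3 = 598 g ÷ 122.55 g/mol = 4.87964 mol
Mole ratio: 2 mol KCl / 2 mol KClO3
Moles of KCl = 4.87964 × (2/2) = 4.87964 mol
Theoretical yield = 4.87964 mol × 74.55 g/mol = 363.78 g
Actual yield = 345.6 g
Percent yield = (345.6 / 363.78) × 100% = 95.0%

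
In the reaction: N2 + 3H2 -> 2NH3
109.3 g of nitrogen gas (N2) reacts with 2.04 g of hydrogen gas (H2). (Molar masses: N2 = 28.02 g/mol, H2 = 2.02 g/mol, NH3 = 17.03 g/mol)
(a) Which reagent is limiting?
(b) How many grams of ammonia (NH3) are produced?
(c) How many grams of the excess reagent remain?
(a) H2, (b) 11.47 g, (c) 99.87 g

Moles of N2 = 109.3 g ÷ 28.02 g/mol = 3.90079 mol
Moles of H2 = 2.04 g ÷ 2.02 g/mol = 1.0099 mol
Moles ÷ coefficient: N2: 3.90079/1 = 3.901, H2: 1.0099/3 = 0.3366
(a) H2 has the smaller value, so H2 is the limiting reagent.
(b) Moles of NH3 = 1.0099 mol H2 × (2/3) = 0.673267 mol; mass = 0.673267 mol × 17.03 g/mol = 11.47 g
(c) N2 consumed = 1.0099 × (1/3) = 0.336634 mol; remaining = 3.90079 − 0.336634 = 3.56415 mol; mass = 3.56415 mol × 28.02 g/mol = 99.87 g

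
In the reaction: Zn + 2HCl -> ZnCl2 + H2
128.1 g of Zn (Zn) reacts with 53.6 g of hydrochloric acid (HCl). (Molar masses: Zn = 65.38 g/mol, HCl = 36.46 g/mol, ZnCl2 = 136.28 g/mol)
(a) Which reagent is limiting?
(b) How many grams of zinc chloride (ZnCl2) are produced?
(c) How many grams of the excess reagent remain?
(a) HCl, (b) 100.2 g, (c) 80.04 g

Moles of Zn = 128.1 g ÷ 65.38 g/mol = 1.95931 mol
Moles of HCl = 53.6 g ÷ 36.46 g/mol = 1.4701 mol
Moles ÷ coefficient: Zn: 1.95931/1 = 1.959, HCl: 1.4701/2 = 0.7351
(a) HCl has the smaller value, so HCl is the limiting reagent.
(b) Moles of ZnCl2 = 1.4701 mol HCl × (1/2) = 0.735052 mol; mass = 0.735052 mol × 136.28 g/mol = 100.2 g
(c) Zn consumed = 1.4701 × (1/2) = 0.735052 mol; remaining = 1.95931 − 0.735052 = 1.22426 mol; mass = 1.22426 mol × 65.38 g/mol = 80.04 g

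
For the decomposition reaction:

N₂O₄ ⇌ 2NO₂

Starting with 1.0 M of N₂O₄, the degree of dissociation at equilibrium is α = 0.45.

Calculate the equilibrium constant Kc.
K_c = 1.4727

x = α·[A]₀ = 0.45 × 1.0 = 0.45 M dissociated.
At eq: [N₂O₄] = 1.0 − 0.45 = 0.55 M; [NO₂] = 2x = 0.9 M.
Kc = [NO₂]²/[N₂O₄] = (0.9)²/0.55 = 1.473.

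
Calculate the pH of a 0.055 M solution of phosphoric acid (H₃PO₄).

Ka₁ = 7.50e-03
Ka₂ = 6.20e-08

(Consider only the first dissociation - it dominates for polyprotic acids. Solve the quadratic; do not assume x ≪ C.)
pH = 1.77

x² + Ka₁·x − Ka₁·C = 0 with Ka₁ = 7.50e-03, C = 0.055.
x = (−Ka₁ + √(Ka₁² + 4·Ka₁·C))/2 = 1.6903e-02 M, so pH = 1.77.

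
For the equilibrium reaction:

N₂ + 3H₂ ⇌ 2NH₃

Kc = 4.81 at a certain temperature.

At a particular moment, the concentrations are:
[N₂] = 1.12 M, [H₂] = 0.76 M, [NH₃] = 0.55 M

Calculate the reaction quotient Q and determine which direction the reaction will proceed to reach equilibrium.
Q = 0.615, Q < K, reaction proceeds forward (toward products)

Q = ([NH₃]^2) / ([N₂] × [H₂]^3)
  = ((0.55)^2) / ((1.12)·(0.76)^3) = 0.3025/0.49165 = 0.6153
Since Q = 0.6153 < Kc = 4.81, the reaction proceeds forward (toward products) to reach equilibrium.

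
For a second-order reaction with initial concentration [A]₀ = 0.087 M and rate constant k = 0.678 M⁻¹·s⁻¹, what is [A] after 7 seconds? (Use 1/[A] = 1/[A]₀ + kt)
0.0616 M

1/[A] = 1/[A]₀ + k·t = 1/0.087 + (0.678)·(7) = 11.4943 + 4.7460 = 16.2403
[A] = 1/16.2403 = 0.0616 M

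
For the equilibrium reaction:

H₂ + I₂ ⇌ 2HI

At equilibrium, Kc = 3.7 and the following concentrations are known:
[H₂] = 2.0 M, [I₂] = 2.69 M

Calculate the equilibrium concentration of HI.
[HI] = 4.4616 M

Kc = ([HI]^2) / ([H₂] × [I₂]) = 3.7
[HI]^2 = Kc · (reactant terms)/(other product terms) = 3.7 · 5.38 / 1 = 19.906
[HI] = (19.906)^(1/2) = 4.4616 M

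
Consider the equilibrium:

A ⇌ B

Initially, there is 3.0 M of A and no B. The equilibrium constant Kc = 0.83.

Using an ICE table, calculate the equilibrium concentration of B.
[B] = 1.361 M

ICE: [A] = 3.0 − x, [B] = x.
Kc = x/(3.0 − x) = 0.83 ⇒ x = 0.83·3.0/(1 + 0.83) = 2.49/1.83 = 1.361.
[B] = x = 1.361 M.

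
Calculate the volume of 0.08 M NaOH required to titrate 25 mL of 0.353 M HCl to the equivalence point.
V_{base} = 110.3 mL

At equivalence: moles acid = moles base.
moles HCl = 0.353 M × 0.025 L = 0.008825 mol
V_NaOH = 0.008825 mol ÷ 0.08 M = 0.1103 L = 110.3 mL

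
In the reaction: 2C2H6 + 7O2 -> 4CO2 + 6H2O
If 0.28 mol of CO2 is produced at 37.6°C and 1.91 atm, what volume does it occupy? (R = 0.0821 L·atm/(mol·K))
T = 37.6°C + 273.15 = 310.75 K
V = nRT/P = (0.28 × 0.0821 × 310.75) / 1.91
V = 3.74 L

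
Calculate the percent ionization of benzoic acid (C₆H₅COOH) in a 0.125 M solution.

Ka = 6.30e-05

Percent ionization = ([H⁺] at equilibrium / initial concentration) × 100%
Percent ionization = 2.22%

Let x = [H⁺]. Ka = x²/(C - x) ⇒ x² + (6.30e-05)x - (6.30e-05)(0.125) = 0. x = 2.7749e-03. Percent = (2.7749e-03/0.125) × 100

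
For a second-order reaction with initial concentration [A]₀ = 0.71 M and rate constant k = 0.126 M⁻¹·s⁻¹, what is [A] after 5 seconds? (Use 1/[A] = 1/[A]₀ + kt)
0.4906 M

1/[A] = 1/[A]₀ + k·t = 1/0.71 + (0.126)·(5) = 1.4085 + 0.6300 = 2.0385
[A] = 1/2.0385 = 0.4906 M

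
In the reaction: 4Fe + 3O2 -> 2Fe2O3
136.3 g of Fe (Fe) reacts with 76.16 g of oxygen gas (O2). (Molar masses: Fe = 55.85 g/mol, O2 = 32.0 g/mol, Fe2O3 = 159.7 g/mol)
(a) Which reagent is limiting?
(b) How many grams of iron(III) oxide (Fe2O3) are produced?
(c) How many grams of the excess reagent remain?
(a) Fe, (b) 194.9 g, (c) 17.59 g

Moles of Fe = 136.3 g ÷ 55.85 g/mol = 2.44047 mol
Moles of O2 = 76.16 g ÷ 32.0 g/mol = 2.38 mol
Moles ÷ coefficient: Fe: 2.44047/4 = 0.6101, O2: 2.38/3 = 0.7933
(a) Fe has the smaller value, so Fe is the limiting reagent.
(b) Moles of Fe2O3 = 2.44047 mol Fe × (2/4) = 1.22023 mol; mass = 1.22023 mol × 159.7 g/mol = 194.9 g
(c) O2 consumed = 2.44047 × (3/4) = 1.83035 mol; remaining = 2.38 − 1.83035 = 0.549651 mol; mass = 0.549651 mol × 32.0 g/mol = 17.59 g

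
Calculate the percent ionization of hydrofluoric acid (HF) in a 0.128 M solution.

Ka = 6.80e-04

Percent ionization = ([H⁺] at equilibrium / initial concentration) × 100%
Percent ionization = 7.03%

Let x = [H⁺]. Ka = x²/(C - x) ⇒ x² + (6.80e-04)x - (6.80e-04)(0.128) = 0. x = 8.9957e-03. Percent = (8.9957e-03/0.128) × 100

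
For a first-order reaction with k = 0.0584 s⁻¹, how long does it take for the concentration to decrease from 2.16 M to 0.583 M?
22.43 s

From ln[A] = ln[A]₀ - k·t: t = ln([A]₀/[A])/k = ln(2.16/0.583)/0.0584 = ln(3.7050)/0.0584 = 1.3097/0.0584 = 22.43 s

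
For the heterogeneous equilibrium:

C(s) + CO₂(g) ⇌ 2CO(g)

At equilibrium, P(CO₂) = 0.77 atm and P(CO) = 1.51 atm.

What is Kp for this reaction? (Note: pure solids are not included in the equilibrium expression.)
K_p = 2.961

Solid C is excluded.
Kp = P(CO)²/P(CO₂) = (1.51)²/0.77 = 2.28/0.77 = 2.961.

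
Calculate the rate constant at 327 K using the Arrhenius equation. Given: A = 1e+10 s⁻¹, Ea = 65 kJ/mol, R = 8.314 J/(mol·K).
4.14e-01 s⁻¹

k = A·exp(-Ea/(R·T)) = 1e+10·exp(-65000/(8.314·327)) = 1e+10·exp(-23.9087) = 1e+10·4.1361e-11 = 4.14e-01 s⁻¹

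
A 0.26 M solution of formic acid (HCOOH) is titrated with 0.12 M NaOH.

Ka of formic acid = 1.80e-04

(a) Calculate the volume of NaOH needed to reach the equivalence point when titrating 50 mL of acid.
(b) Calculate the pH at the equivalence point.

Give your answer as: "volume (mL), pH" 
V = 108.3 mL, pH = 8.33

(a) At equivalence: moles acid = moles base.
moles acid = 0.26 × 0.05 = 0.013 mol; V_NaOH = 0.013/0.12 = 0.1083 L = 108.3 mL.
(b) At equivalence, all acid → conjugate base A⁻ at [A⁻] = 0.013/0.1583 = 0.08211 M.
Kb = Kw/Ka = 1.0e-14/1.80e-04 = 5.556e-11; [OH⁻] = √(Kb·[A⁻]) = 2.136e-06; pOH = 5.67; pH = 14 − pOH = 8.33.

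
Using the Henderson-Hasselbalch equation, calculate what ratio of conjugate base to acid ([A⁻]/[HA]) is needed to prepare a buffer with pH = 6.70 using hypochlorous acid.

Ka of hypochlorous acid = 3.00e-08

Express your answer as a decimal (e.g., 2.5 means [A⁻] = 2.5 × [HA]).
[A⁻]/[HA] = 0.150

pKa = −log(3.00e-08) = 7.5229. pH = pKa + log([A⁻]/[HA]). 6.70 = 7.5229 + log(ratio). log(ratio) = 6.70 − 7.5229 = -0.8229. ratio = 10^(-0.8229) = 0.150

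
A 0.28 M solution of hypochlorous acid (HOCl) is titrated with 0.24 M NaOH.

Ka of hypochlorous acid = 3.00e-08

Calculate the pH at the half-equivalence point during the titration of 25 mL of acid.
pH = pKa = 7.52

At the half-equivalence point, [HA] = [A⁻], so by Henderson–Hasselbalch pH = pKa + log(1) = pKa.
pKa = −log(3.00e-08) = 7.52.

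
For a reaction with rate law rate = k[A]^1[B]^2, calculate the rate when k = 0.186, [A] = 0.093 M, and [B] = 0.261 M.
0.001178 M/s

rate = k·[A]^1·[B]^2 = 0.186·(0.093)^1·(0.261)^2 = 0.186·0.093·0.068121 = 0.001178 M/s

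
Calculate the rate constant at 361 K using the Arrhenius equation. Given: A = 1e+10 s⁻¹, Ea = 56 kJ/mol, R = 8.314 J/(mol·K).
7.89e+01 s⁻¹

k = A·exp(-Ea/(R·T)) = 1e+10·exp(-56000/(8.314·361)) = 1e+10·exp(-18.6582) = 1e+10·7.8855e-09 = 7.89e+01 s⁻¹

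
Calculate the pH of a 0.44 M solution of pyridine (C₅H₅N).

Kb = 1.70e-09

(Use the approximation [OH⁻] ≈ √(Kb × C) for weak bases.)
pH = 9.44

[OH⁻] = √(Kb × C) = √(1.70e-09 × 0.44) = 2.7350e-05. pOH = 4.56, pH = 14 - pOH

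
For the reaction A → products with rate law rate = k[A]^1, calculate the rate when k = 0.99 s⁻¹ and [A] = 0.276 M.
0.2732 M/s

rate = k·[A]^1 = 0.99·(0.276)^1 = 0.99·0.276 = 0.2732 M/s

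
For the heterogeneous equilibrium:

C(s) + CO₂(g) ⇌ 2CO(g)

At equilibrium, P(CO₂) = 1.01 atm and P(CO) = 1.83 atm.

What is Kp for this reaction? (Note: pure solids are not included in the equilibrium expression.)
K_p = 3.316

Solid C is excluded.
Kp = P(CO)²/P(CO₂) = (1.83)²/1.01 = 3.349/1.01 = 3.316.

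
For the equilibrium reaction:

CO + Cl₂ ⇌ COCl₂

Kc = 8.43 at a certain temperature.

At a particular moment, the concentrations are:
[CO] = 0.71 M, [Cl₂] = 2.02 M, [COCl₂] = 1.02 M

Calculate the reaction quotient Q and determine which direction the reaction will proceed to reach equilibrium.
Q = 0.711, Q < K, reaction proceeds forward (toward products)

Q = ([COCl₂]) / ([CO] × [Cl₂])
  = ((1.02)) / ((0.71)·(2.02)) = 1.02/1.4342 = 0.7112
Since Q = 0.7112 < Kc = 8.43, the reaction proceeds forward (toward products) to reach equilibrium.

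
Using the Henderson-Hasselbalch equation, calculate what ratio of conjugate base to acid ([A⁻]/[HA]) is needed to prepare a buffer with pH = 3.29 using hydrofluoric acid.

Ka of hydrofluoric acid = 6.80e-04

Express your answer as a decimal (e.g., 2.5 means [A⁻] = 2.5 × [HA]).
[A⁻]/[HA] = 1.326

pKa = −log(6.80e-04) = 3.1675. pH = pKa + log([A⁻]/[HA]). 3.29 = 3.1675 + log(ratio). log(ratio) = 3.29 − 3.1675 = 0.1225. ratio = 10^(0.1225) = 1.326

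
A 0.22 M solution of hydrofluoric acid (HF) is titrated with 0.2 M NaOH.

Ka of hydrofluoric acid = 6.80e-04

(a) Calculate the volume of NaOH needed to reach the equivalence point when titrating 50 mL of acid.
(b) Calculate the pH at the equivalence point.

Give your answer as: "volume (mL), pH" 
V = 55.0 mL, pH = 8.09

(a) At equivalence: moles acid = moles base.
moles acid = 0.22 × 0.05 = 0.011 mol; V_NaOH = 0.011/0.2 = 0.055 L = 55.0 mL.
(b) At equivalence, all acid → conjugate base A⁻ at [A⁻] = 0.011/0.105 = 0.1048 M.
Kb = Kw/Ka = 1.0e-14/6.80e-04 = 1.471e-11; [OH⁻] = √(Kb·[A⁻]) = 1.241e-06; pOH = 5.91; pH = 14 − pOH = 8.09.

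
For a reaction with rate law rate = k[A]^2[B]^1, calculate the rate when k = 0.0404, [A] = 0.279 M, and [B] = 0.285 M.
0.0008963 M/s

rate = k·[A]^2·[B]^1 = 0.0404·(0.279)^2·(0.285)^1 = 0.0404·0.077841·0.285 = 0.0008963 M/s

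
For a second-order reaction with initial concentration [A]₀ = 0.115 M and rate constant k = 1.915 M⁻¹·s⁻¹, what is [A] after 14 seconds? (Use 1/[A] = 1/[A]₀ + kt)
0.0282 M

1/[A] = 1/[A]₀ + k·t = 1/0.115 + (1.915)·(14) = 8.6957 + 26.8100 = 35.5057
[A] = 1/35.5057 = 0.0282 M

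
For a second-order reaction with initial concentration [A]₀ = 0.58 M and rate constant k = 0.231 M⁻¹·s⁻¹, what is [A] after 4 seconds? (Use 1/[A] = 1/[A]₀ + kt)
0.3776 M

1/[A] = 1/[A]₀ + k·t = 1/0.58 + (0.231)·(4) = 1.7241 + 0.9240 = 2.6481
[A] = 1/2.6481 = 0.3776 M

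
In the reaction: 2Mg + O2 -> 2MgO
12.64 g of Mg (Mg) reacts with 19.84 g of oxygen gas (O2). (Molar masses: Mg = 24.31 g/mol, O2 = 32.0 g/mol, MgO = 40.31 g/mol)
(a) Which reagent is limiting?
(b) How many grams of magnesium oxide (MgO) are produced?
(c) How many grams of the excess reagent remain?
(a) Mg, (b) 20.96 g, (c) 11.52 g

Moles of Mg = 12.64 g ÷ 24.31 g/mol = 0.519951 mol
Moles of O2 = 19.84 g ÷ 32.0 g/mol = 0.62 mol
Moles ÷ coefficient: Mg: 0.519951/2 = 0.26, O2: 0.62/1 = 0.62
(a) Mg has the smaller value, so Mg is the limiting reagent.
(b) Moles of MgO = 0.519951 mol Mg × (2/2) = 0.519951 mol; mass = 0.519951 mol × 40.31 g/mol = 20.96 g
(c) O2 consumed = 0.519951 × (1/2) = 0.259975 mol; remaining = 0.62 − 0.259975 = 0.360025 mol; mass = 0.360025 mol × 32.0 g/mol = 11.52 g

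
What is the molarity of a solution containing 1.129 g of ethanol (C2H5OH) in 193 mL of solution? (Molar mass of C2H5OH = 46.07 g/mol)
Moles of C2H5OH = 1.129 g ÷ 46.07 g/mol = 0.0245062 mol
Volume = 193 mL = 0.193 L
Molarity = 0.0245062 mol ÷ 0.193 L = 0.127 M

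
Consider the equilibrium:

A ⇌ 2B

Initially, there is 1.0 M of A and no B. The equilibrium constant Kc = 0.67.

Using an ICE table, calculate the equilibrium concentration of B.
[B] = 0.668 M

ICE: [A] = 1.0 − x, [B] = 2x.
Kc = (2x)²/(1.0 − x) = 0.67 ⇒ 4x² + 0.67x − 0.67 = 0.
x = (−0.67 + √(0.67² + 4·4·0.67))/(2·4) = (−0.67 + √11.169)/8 = 0.334.
[B] = 2x = 0.668 M.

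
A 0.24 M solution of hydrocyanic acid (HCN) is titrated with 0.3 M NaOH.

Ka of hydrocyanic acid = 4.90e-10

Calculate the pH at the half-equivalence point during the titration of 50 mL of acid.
pH = pKa = 9.31

At the half-equivalence point, [HA] = [A⁻], so by Henderson–Hasselbalch pH = pKa + log(1) = pKa.
pKa = −log(4.90e-10) = 9.31.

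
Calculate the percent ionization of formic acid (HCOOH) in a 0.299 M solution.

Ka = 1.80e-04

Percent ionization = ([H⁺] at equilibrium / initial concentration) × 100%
Percent ionization = 2.42%

Let x = [H⁺]. Ka = x²/(C - x) ⇒ x² + (1.80e-04)x - (1.80e-04)(0.299) = 0. x = 7.2468e-03. Percent = (7.2468e-03/0.299) × 100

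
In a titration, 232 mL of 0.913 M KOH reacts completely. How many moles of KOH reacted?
Moles = Molarity × Volume (L)
Moles = 0.913 M × 0.232 L = 0.2118 mol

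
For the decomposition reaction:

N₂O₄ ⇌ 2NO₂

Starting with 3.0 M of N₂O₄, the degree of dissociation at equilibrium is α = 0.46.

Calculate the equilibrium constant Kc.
K_c = 4.7022

x = α·[A]₀ = 0.46 × 3.0 = 1.38 M dissociated.
At eq: [N₂O₄] = 3.0 − 1.38 = 1.62 M; [NO₂] = 2x = 2.76 M.
Kc = [NO₂]²/[N₂O₄] = (2.76)²/1.62 = 4.702.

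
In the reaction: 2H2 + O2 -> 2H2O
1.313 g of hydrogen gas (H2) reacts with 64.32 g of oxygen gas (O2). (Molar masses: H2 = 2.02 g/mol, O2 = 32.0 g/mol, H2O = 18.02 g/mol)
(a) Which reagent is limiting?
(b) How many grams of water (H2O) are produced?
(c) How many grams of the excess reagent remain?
(a) H2, (b) 11.71 g, (c) 53.92 g

Moles of H2 = 1.313 g ÷ 2.02 g/mol = 0.65 mol
Moles of O2 = 64.32 g ÷ 32.0 g/mol = 2.01 mol
Moles ÷ coefficient: H2: 0.65/2 = 0.325, O2: 2.01/1 = 2.01
(a) H2 has the smaller value, so H2 is the limiting reagent.
(b) Moles of H2O = 0.65 mol H2 × (2/2) = 0.65 mol; mass = 0.65 mol × 18.02 g/mol = 11.71 g
(c) O2 consumed = 0.65 × (1/2) = 0.325 mol; remaining = 2.01 − 0.325 = 1.685 mol; mass = 1.685 mol × 32.0 g/mol = 53.92 g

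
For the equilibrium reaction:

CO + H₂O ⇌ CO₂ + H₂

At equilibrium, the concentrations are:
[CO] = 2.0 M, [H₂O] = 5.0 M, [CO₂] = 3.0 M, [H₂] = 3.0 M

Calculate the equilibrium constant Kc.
K_c = 0.9000

Kc = ([CO₂] × [H₂]) / ([CO] × [H₂O])
   = ((3.0)·(3.0)) / ((2.0)·(5.0))
   = 9 / 10 = 0.9000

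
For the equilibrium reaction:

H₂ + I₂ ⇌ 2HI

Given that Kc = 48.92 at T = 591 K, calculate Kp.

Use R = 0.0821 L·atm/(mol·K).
K_p = 48.9200

Δn = (moles gaseous products) − (moles gaseous reactants) = 0
T = 591 K; RT = 0.0821 × 591 = 48.5211
Kp = Kc·(RT)^Δn = 48.92 × (48.5211)^0 = 48.92 × 1 = 48.9200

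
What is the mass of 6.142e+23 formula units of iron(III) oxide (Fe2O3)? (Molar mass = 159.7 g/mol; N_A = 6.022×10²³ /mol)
Moles = 6.142e+23 ÷ 6.022×10²³ = 1.01993 mol
Mass = 1.01993 mol × 159.7 g/mol = 162.9 g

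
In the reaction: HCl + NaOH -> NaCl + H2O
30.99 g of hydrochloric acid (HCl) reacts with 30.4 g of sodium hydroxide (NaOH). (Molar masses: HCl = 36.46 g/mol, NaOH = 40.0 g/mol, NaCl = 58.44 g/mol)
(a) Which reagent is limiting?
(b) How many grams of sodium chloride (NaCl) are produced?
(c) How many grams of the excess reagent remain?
(a) NaOH, (b) 44.41 g, (c) 3.28 g

Moles of HCl = 30.99 g ÷ 36.46 g/mol = 0.849973 mol
Moles of NaOH = 30.4 g ÷ 40.0 g/mol = 0.76 mol
Moles ÷ coefficient: HCl: 0.849973/1 = 0.85, NaOH: 0.76/1 = 0.76
(a) NaOH has the smaller value, so NaOH is the limiting reagent.
(b) Moles of NaCl = 0.76 mol NaOH × (1/1) = 0.76 mol; mass = 0.76 mol × 58.44 g/mol = 44.41 g
(c) HCl consumed = 0.76 × (1/1) = 0.76 mol; remaining = 0.849973 − 0.76 = 0.0899726 mol; mass = 0.0899726 mol × 36.46 g/mol = 3.28 g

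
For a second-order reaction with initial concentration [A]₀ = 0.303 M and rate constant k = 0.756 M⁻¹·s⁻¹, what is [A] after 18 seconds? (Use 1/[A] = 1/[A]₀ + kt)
0.0591 M

1/[A] = 1/[A]₀ + k·t = 1/0.303 + (0.756)·(18) = 3.3003 + 13.6080 = 16.9083
[A] = 1/16.9083 = 0.0591 M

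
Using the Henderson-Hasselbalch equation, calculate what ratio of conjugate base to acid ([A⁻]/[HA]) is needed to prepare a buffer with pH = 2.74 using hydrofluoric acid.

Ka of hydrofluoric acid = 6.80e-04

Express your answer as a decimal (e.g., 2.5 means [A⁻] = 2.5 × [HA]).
[A⁻]/[HA] = 0.374

pKa = −log(6.80e-04) = 3.1675. pH = pKa + log([A⁻]/[HA]). 2.74 = 3.1675 + log(ratio). log(ratio) = 2.74 − 3.1675 = -0.4275. ratio = 10^(-0.4275) = 0.374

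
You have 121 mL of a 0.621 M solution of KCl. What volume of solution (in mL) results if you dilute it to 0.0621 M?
Using M₁V₁ = M₂V₂:
0.621 × 121 = 0.0621 × V₂
V₂ = (0.621 × 121) / 0.0621 = 1210 mL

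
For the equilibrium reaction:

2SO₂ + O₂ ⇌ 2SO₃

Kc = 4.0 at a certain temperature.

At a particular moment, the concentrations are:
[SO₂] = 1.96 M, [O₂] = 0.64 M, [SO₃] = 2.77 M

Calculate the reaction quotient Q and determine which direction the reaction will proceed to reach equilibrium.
Q = 3.121, Q < K, reaction proceeds forward (toward products)

Q = ([SO₃]^2) / ([SO₂]^2 × [O₂])
  = ((2.77)^2) / ((1.96)^2·(0.64)) = 7.6729/2.4586 = 3.121
Since Q = 3.121 < Kc = 4.0, the reaction proceeds forward (toward products) to reach equilibrium.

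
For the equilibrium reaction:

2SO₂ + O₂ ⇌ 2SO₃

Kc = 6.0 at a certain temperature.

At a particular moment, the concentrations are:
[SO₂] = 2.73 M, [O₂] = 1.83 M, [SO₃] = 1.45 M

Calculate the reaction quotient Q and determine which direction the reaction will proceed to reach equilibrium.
Q = 0.154, Q < K, reaction proceeds forward (toward products)

Q = ([SO₃]^2) / ([SO₂]^2 × [O₂])
  = ((1.45)^2) / ((2.73)^2·(1.83)) = 2.1025/13.639 = 0.1542
Since Q = 0.1542 < Kc = 6.0, the reaction proceeds forward (toward products) to reach equilibrium.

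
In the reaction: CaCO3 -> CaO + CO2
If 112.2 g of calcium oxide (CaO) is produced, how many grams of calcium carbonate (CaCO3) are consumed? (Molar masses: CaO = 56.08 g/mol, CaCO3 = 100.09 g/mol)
Moles of CaO = 112.2 g ÷ 56.08 g/mol = 2.00071 mol
Mole ratio: 1 mol CaCO3 / 1 mol CaO
Moles of CaCO3 = 2.00071 × (1/1) = 2.00071 mol
Mass of CaCO3 = 2.00071 mol × 100.09 g/mol = 200.3 g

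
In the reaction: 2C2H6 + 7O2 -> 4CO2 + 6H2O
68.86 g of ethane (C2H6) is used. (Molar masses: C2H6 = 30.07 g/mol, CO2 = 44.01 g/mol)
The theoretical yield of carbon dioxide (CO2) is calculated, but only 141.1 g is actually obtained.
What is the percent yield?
Moles of C2H6 = 68.86 g ÷ 30.07 g/mol = 2.28999 mol
Mole ratio: 4 mol CO2 / 2 mol C2H6
Moles of CO2 = 2.28999 × (4/2) = 4.57998 mol
Theoretical yield = 4.57998 mol × 44.01 g/mol = 201.56 g
Actual yield = 141.1 g
Percent yield = (141.1 / 201.56) × 100% = 70.0%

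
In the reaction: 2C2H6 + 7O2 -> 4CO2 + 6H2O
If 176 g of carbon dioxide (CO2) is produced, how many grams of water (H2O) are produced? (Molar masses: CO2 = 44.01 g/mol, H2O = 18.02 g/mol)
Moles of CO2 = 176 g ÷ 44.01 g/mol = 3.99909 mol
Mole ratio: 6 mol H2O / 4 mol CO2
Moles of H2O = 3.99909 × (6/4) = 5.99864 mol
Mass of H2O = 5.99864 mol × 18.02 g/mol = 108.1 g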